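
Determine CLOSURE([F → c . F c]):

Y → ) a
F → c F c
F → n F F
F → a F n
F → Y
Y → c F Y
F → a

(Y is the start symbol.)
To compute CLOSURE, for each item [A → α.Bβ] where B is a non-terminal, add [B → .γ] for all productions B → γ; repeat for the newly added items until nothing changes.

Start with: [F → c . F c]
  [F → c . F c] has the dot before F: add [F → . c F c], [F → . n F F], [F → . a F n], [F → . Y], [F → . a]
  [F → . Y] has the dot before Y: add [Y → . ) a], [Y → . c F Y]
No further items can be added.

CLOSURE = { [F → . Y], [F → . a F n], [F → . a], [F → . c F c], [F → . n F F], [F → c . F c], [Y → . ) a], [Y → . c F Y] }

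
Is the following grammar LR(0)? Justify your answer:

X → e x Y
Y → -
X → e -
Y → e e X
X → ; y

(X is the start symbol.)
Yes, the grammar is LR(0)

Augment with X' → X and build the canonical LR(0) collection (I0 = CLOSURE({[X' → . X]}), then GOTO on every symbol after a dot until no new states appear). It has 12 states:
  I0: { [X → . ; y], [X → . e -], [X → . e x Y], [X' → . X] }  — shift
  I1: { [X → ; . y] }  — shift
  I2: { [X' → X .] }  — accept
  I3: { [X → e . -], [X → e . x Y] }  — shift
  I4: { [X → e - .] }  — reduce
  I5: { [X → e x . Y], [Y → . -], [Y → . e e X] }  — shift
  I6: { [Y → - .] }  — reduce
  I7: { [X → e x Y .] }  — reduce
  I8: { [Y → e . e X] }  — shift
  I9: { [X → . ; y], [X → . e -], [X → . e x Y], [Y → e e . X] }  — shift
  I10: { [Y → e e X .] }  — reduce
  I11: { [X → ; y .] }  — reduce

Every state is either a pure shift/goto state or contains exactly one complete item and nothing to shift — no conflicts. The grammar is LR(0).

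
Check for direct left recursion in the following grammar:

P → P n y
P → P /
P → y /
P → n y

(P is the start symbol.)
Yes, P is left-recursive

Direct left recursion occurs when N → N α for some non-terminal N (the right-hand side begins with the left-hand side itself).

P → P n y: LEFT RECURSIVE (starts with P)
P → P /: LEFT RECURSIVE (starts with P)
P → y /: starts with y
P → n y: starts with n

The grammar has direct left recursion on: P.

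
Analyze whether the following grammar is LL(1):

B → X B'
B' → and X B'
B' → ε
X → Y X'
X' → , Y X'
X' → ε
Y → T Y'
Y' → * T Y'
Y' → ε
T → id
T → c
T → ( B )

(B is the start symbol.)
Relevant sets:
  FOLLOW(B') = { $, ')' }
  FOLLOW(X') = { $, ')', 'and' }
  FOLLOW(Y') = { $, ')', ',', 'and' }

For B':
  PREDICT(B' → and X B') = { 'and' }
  PREDICT(B' → ε) = { $, ')' }
For X':
  PREDICT(X' → ',' Y X') = { ',' }
  PREDICT(X' → ε) = { $, ')', 'and' }
For Y':
  PREDICT(Y' → '*' T Y') = { '*' }
  PREDICT(Y' → ε) = { $, ')', ',', 'and' }
For T:
  PREDICT(T → id) = { 'id' }
  PREDICT(T → c) = { 'c' }
  PREDICT(T → '(' B ')') = { '(' }
B, X, Y have a single production, so nothing to check there.

All predict sets are disjoint. The grammar IS LL(1).

Answer: Yes, the grammar is LL(1).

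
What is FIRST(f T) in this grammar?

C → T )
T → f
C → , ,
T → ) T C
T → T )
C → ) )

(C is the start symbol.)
{ 'f' }

To compute FIRST(f T), process the symbols left to right:
Symbol f is a terminal. Add 'f' and stop.
FIRST(f T) = { 'f' }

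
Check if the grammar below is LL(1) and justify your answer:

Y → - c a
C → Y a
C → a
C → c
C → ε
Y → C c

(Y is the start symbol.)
A grammar is LL(1) if for each non-terminal N with multiple productions, the predict sets of those productions are pairwise disjoint, where PREDICT(N → α) = (FIRST(α) \ {ε}) ∪ (FOLLOW(N) if α ⇒* ε).

Relevant sets:
  FIRST(C) = { '-', 'a', 'c', ε }
  FIRST(Y) = { '-', 'a', 'c' }
  FOLLOW(C) = { 'c' }

For Y:
  PREDICT(Y → '-' c a) = { '-' }
  PREDICT(Y → C c) = { '-', 'a', 'c' }
For C:
  PREDICT(C → Y a) = { '-', 'a', 'c' }
  PREDICT(C → a) = { 'a' }
  PREDICT(C → c) = { 'c' }
  PREDICT(C → ε) = { 'c' }

Conflict found: Predict set conflict for Y: { '-' }
The grammar is NOT LL(1).

Answer: No. Predict set conflict for Y: { '-' }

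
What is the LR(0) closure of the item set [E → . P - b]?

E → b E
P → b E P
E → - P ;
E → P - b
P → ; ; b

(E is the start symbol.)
Start with: [E → . P - b]
  [E → . P - b] has the dot before P: add [P → . b E P], [P → . ; ; b]
No further items can be added.

CLOSURE = { [E → . P - b], [P → . ; ; b], [P → . b E P] }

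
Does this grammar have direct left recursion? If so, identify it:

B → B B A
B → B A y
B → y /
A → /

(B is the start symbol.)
Direct left recursion occurs when N → N α for some non-terminal N (the right-hand side begins with the left-hand side itself).

B → B B A: LEFT RECURSIVE (starts with B)
B → B A y: LEFT RECURSIVE (starts with B)
B → y /: starts with y
A → /: starts with '/'

The grammar has direct left recursion on: B.

Answer: Yes, B is left-recursive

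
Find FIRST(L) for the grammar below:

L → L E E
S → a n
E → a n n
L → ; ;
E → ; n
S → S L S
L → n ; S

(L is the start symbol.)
From L → L E E:
  - L is the symbol being defined: contributes nothing new
    L is not nullable, so stop
From L → ; ;:
  - ';' is a terminal: add ';' and stop
From L → n ; S:
  - n is a terminal: add 'n' and stop

Collecting: FIRST(L) = { ';', 'n' }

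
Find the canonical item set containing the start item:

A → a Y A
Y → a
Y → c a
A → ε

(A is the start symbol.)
First, augment the grammar with A' → A
I₀ = CLOSURE({ [A' → . A] }):
  [A' → . A] has the dot before A: add [A → . a Y A], [A → .]
No further items can be added.

I₀ = { [A → . a Y A], [A → .], [A' → . A] }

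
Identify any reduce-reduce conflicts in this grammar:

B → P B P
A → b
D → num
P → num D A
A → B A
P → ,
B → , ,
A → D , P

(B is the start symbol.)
A reduce-reduce conflict occurs when an LR(0) state has two complete items [A → α .] and [B → β .] — both call for a reduction, and with no lookahead the parser cannot choose between them.

Augment with B' → B and build the canonical LR(0) collection (I0 = CLOSURE({[B' → . B]}), then GOTO on every symbol after a dot until no new states appear). It has 19 states:
  I0: { [B → . , ,], [B → . P B P], [B' → . B], [P → . ,], [P → . num D A] }  — shift
  I1: { [B → , . ,], [P → , .] }  — shift, reduce
  I2: { [B' → B .] }  — accept
  I3: { [B → . , ,], [B → . P B P], [B → P . B P], [P → . ,], [P → . num D A] }  — shift
  I4: { [D → . num], [P → num . D A] }  — shift
  I5: { [A → . B A], [A → . D , P], [A → . b], [B → . , ,], [B → . P B P], [D → . num], [P → . ,], [P → . num D A], [P → num D . A] }  — shift
  I6: { [D → num .] }  — reduce
  I7: { [P → num D A .] }  — reduce
  I8: { [A → . B A], [A → . D , P], [A → . b], [A → B . A], [B → . , ,], [B → . P B P], [D → . num], [P → . ,], [P → . num D A] }  — shift
  I9: { [A → D . , P] }  — shift
  I10: { [A → b .] }  — reduce
  I11: { [D → . num], [D → num .], [P → num . D A] }  — shift, reduce
  I12: { [A → D , . P], [P → . ,], [P → . num D A] }  — shift
  I13: { [P → , .] }  — reduce
  I14: { [A → D , P .] }  — reduce
  I15: { [A → B A .] }  — reduce
  I16: { [B → P B . P], [P → . ,], [P → . num D A] }  — shift
  I17: { [B → P B P .] }  — reduce
  I18: { [B → , , .] }  — reduce

No state contains more than one complete item.

Answer: No reduce-reduce conflicts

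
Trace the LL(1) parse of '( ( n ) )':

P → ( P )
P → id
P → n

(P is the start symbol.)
LL(1) parsing maintains a stack (initially the start symbol over $) and the input. At each step: if the stack top is a terminal, match it against the current input token; if it is a non-terminal N, replace it with the RHS of M[N, lookahead] (the unique production whose predict set contains the lookahead).

Stack is shown with the top on the left.

Stack      Input        Action
------------------------------
P $        ( ( n ) ) $  output P → ( P )
( P ) $    ( ( n ) ) $  match '('
P ) $      ( n ) ) $    output P → ( P )
( P ) ) $  ( n ) ) $    match '('
P ) ) $    n ) ) $      output P → n
n ) ) $    n ) ) $      match 'n'
) ) $      ) ) $        match ')'
) $        ) $          match ')'
$          $            accept

The string is accepted.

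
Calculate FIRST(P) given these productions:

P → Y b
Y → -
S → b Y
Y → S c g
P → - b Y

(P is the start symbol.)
{ '-', 'b' }

To compute FIRST(P), examine every production with P on the left-hand side, reading each right-hand side left to right until a non-nullable symbol is reached.

FIRST sets of the other non-terminals involved (by the same procedure, iterated to a fixed point):
  FIRST(Y) = { '-', 'b' }

From P → Y b:
  - Y is a non-terminal: add FIRST(Y) \ {ε} = { '-', 'b' }
    Y is not nullable, so stop
From P → - b Y:
  - '-' is a terminal: add '-' and stop

Collecting: FIRST(P) = { '-', 'b' }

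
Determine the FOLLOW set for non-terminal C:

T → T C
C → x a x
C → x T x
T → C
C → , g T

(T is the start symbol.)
To compute FOLLOW(C), find every occurrence of C on a right-hand side N → α C β: add FIRST(β) \ {ε}, and if β is empty or nullable also add FOLLOW(N). Iterate to a fixed point.

In T → T C: C is at the end, add FOLLOW(T)
In T → C: C is at the end, add FOLLOW(T)

The FOLLOW sets referred to above (computed the same way, to a fixed point):
  FOLLOW(T) = { $, ',', 'x' }

Taking the union: FOLLOW(C) = { $, ',', 'x' }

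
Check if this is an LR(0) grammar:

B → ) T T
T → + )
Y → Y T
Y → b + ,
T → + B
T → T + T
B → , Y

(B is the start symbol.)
A grammar is LR(0) if no state in the canonical LR(0) collection has:
  - both a shift item (dot before a terminal) and a complete item (shift-reduce conflict), or
  - two or more complete items (reduce-reduce conflict; the accept item [B' → B .] counts as a complete item here).

Augment with B' → B and build the canonical LR(0) collection (I0 = CLOSURE({[B' → . B]}), then GOTO on every symbol after a dot until no new states appear). It has 17 states:
  I0: { [B → . ) T T], [B → . , Y], [B' → . B] }  — shift
  I1: { [B → ) . T T], [T → . + )], [T → . + B], [T → . T + T] }  — shift
  I2: { [B → , . Y], [Y → . Y T], [Y → . b + ,] }  — shift
  I3: { [B' → B .] }  — accept
  I4: { [B → , Y .], [T → . + )], [T → . + B], [T → . T + T], [Y → Y . T] }  — shift, reduce
  I5: { [Y → b . + ,] }  — shift
  I6: { [Y → b + . ,] }  — shift
  I7: { [Y → b + , .] }  — reduce
  I8: { [B → . ) T T], [B → . , Y], [T → + . )], [T → + . B] }  — shift
  I9: { [T → T . + T], [Y → Y T .] }  — shift, reduce
  I10: { [T → . + )], [T → . + B], [T → . T + T], [T → T + . T] }  — shift
  I11: { [T → T + T .], [T → T . + T] }  — shift, reduce
  I12: { [B → ) . T T], [T → + ) .], [T → . + )], [T → . + B], [T → . T + T] }  — shift, reduce
  I13: { [T → + B .] }  — reduce
  I14: { [B → ) T . T], [T → . + )], [T → . + B], [T → . T + T], [T → T . + T] }  — shift
  I15: { [B → . ) T T], [B → . , Y], [T → + . )], [T → + . B], [T → . + )], [T → . + B], [T → . T + T], [T → T + . T] }  — shift
  I16: { [B → ) T T .], [T → T . + T] }  — shift, reduce

Conflict in state I4:
  Shift-reduce conflict between [B → , Y .] and [T → . + )]
So the grammar is NOT LR(0).

Answer: No. Shift-reduce conflict between [B → , Y .] and [T → . + )]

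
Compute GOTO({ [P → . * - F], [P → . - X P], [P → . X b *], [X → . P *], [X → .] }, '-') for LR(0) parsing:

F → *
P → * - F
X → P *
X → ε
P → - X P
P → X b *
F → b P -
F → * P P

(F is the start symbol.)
GOTO(I, '-') = CLOSURE({ [A → αX.β] : [A → α.Xβ] ∈ I, X = '-' })

Items with dot before '-', with the dot advanced:
  [P → . - X P] → [P → - . X P]
Closure of the advanced items:
  [P → - . X P] has the dot before X: add [X → . P *], [X → .]
  [X → . P *] has the dot before P: add [P → . * - F], [P → . - X P], [P → . X b *]

GOTO = { [P → - . X P], [P → . * - F], [P → . - X P], [P → . X b *], [X → . P *], [X → .] }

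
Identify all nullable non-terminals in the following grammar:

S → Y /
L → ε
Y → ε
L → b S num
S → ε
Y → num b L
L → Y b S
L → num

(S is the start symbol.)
{ 'L', 'S', 'Y' }

A non-terminal is nullable if it can derive ε (the empty string): either it has an ε-production, or it has a production whose right-hand side consists entirely of nullable non-terminals.

ε-productions: L → ε, Y → ε, S → ε
So L, Y, S are immediately nullable.
Every non-terminal is now nullable.
Nullable = { 'L', 'S', 'Y' }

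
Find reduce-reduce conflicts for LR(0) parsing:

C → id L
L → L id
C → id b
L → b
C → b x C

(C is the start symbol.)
Augment with C' → C and build the canonical LR(0) collection (I0 = CLOSURE({[C' → . C]}), then GOTO on every symbol after a dot until no new states appear). It has 9 states:
  I0: { [C → . b x C], [C → . id L], [C → . id b], [C' → . C] }  — shift
  I1: { [C' → C .] }  — accept
  I2: { [C → b . x C] }  — shift
  I3: { [C → id . L], [C → id . b], [L → . L id], [L → . b] }  — shift
  I4: { [C → id L .], [L → L . id] }  — shift, reduce
  I5: { [C → id b .], [L → b .] }  — 2 reduces
  I6: { [L → L id .] }  — reduce
  I7: { [C → . b x C], [C → . id L], [C → . id b], [C → b x . C] }  — shift
  I8: { [C → b x C .] }  — reduce

I5 contains complete items [C → id b .], [L → b .] — reduce-reduce conflict.

Answer: Yes — I5: [C → id b .] vs [L → b .]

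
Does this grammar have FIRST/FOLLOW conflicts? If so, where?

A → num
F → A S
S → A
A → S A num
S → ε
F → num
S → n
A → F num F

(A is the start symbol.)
Nullable non-terminals: S.
FIRST sets used below: FIRST(A) = { 'n', 'num' }

S: nullable alternative(s) S → ε; FOLLOW(S) = { $, 'n', 'num' }
  S → A: FIRST \ {ε} = { 'n', 'num' } — overlaps FOLLOW(S) on { 'n', 'num' }: CONFLICT
  S → ε: FIRST \ {ε} = { } — this is the only nullable alternative, skip
  S → n: FIRST \ {ε} = { 'n' } — overlaps FOLLOW(S) on { 'n' }: CONFLICT

A, F have no nullable alternative, so no FIRST/FOLLOW check is needed there.

So the grammar has 2 FIRST/FOLLOW conflicts (marked CONFLICT above).

Answer: Yes. S → A with FOLLOW(S) on { 'n', 'num' }; S → n with FOLLOW(S) on { 'n' }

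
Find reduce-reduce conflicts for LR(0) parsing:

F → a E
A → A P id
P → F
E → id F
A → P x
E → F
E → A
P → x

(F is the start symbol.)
Yes — I5: [E → F .] vs [P → F .]

Augment with F' → F and build the canonical LR(0) collection (I0 = CLOSURE({[F' → . F]}), then GOTO on every symbol after a dot until no new states appear). It has 14 states:
  I0: { [F → . a E], [F' → . F] }  — shift
  I1: { [F' → F .] }  — accept
  I2: { [A → . A P id], [A → . P x], [E → . A], [E → . F], [E → . id F], [F → . a E], [F → a . E], [P → . F], [P → . x] }  — shift
  I3: { [A → A . P id], [E → A .], [F → . a E], [P → . F], [P → . x] }  — shift, reduce
  I4: { [F → a E .] }  — reduce
  I5: { [E → F .], [P → F .] }  — 2 reduces
  I6: { [A → P . x] }  — shift
  I7: { [E → id . F], [F → . a E] }  — shift
  I8: { [P → x .] }  — reduce
  I9: { [E → id F .] }  — reduce
  I10: { [A → P x .] }  — reduce
  I11: { [P → F .] }  — reduce
  I12: { [A → A P . id] }  — shift
  I13: { [A → A P id .] }  — reduce

I5 contains complete items [E → F .], [P → F .] — reduce-reduce conflict.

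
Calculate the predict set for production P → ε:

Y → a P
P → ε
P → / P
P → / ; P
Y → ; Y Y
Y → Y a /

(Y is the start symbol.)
{ $, ';', 'a' }

PREDICT(P → ε) = (FIRST(RHS) \ {ε}) ∪ (FOLLOW(P) if ε ∈ FIRST(RHS), i.e. RHS ⇒* ε)
The right-hand side is ε (FIRST(ε) = { ε }), so the predict set is FOLLOW(P) = { $, ';', 'a' }
PREDICT(P → ε) = { $, ';', 'a' }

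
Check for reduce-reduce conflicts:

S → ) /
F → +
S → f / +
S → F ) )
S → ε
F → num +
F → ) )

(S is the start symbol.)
Augment with S' → S and build the canonical LR(0) collection (I0 = CLOSURE({[S' → . S]}), then GOTO on every symbol after a dot until no new states appear). It has 14 states:
  I0: { [F → . ) )], [F → . +], [F → . num +], [S → . ) /], [S → . F ) )], [S → . f / +], [S → .], [S' → . S] }  — shift, reduce
  I1: { [F → ) . )], [S → ) . /] }  — shift
  I2: { [F → + .] }  — reduce
  I3: { [S → F . ) )] }  — shift
  I4: { [S' → S .] }  — accept
  I5: { [S → f . / +] }  — shift
  I6: { [F → num . +] }  — shift
  I7: { [F → num + .] }  — reduce
  I8: { [S → f / . +] }  — shift
  I9: { [S → f / + .] }  — reduce
  I10: { [S → F ) . )] }  — shift
  I11: { [S → F ) ) .] }  — reduce
  I12: { [F → ) ) .] }  — reduce
  I13: { [S → ) / .] }  — reduce

No state contains more than one complete item.

Answer: No reduce-reduce conflicts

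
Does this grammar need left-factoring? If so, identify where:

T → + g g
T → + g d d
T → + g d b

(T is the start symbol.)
Yes, T has productions with common prefix '+ g'

Left-factoring is needed when two productions for the same non-terminal
share a common prefix on the right-hand side.

Productions for T:
  T → + g g
  T → + g d d
  T → + g d b

Found common prefix '+ g' in productions for T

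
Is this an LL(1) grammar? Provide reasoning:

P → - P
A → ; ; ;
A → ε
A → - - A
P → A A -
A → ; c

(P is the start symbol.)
A grammar is LL(1) if for each non-terminal N with multiple productions, the predict sets of those productions are pairwise disjoint, where PREDICT(N → α) = (FIRST(α) \ {ε}) ∪ (FOLLOW(N) if α ⇒* ε).

Relevant sets:
  FIRST(A) = { '-', ';', ε }
  FOLLOW(A) = { '-', ';' }

For P:
  PREDICT(P → '-' P) = { '-' }
  PREDICT(P → A A '-') = { '-', ';' }
For A:
  PREDICT(A → ';' ';' ';') = { ';' }
  PREDICT(A → ε) = { '-', ';' }
  PREDICT(A → '-' '-' A) = { '-' }
  PREDICT(A → ';' c) = { ';' }

Conflict found: Predict set conflict for P: { '-' }
The grammar is NOT LL(1).

Answer: No. Predict set conflict for P: { '-' }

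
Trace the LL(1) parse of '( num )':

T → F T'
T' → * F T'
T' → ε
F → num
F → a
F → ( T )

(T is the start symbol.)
Stack is shown with the top on the left.

Stack          Input      Action
--------------------------------
T $            ( num ) $  output T → F T'
F T' $         ( num ) $  output F → ( T )
( T ) T' $     ( num ) $  match '('
T ) T' $       num ) $    output T → F T'
F T' ) T' $    num ) $    output F → num
num T' ) T' $  num ) $    match 'num'
T' ) T' $      ) $        output T' → ε
) T' $         ) $        match ')'
T' $           $          output T' → ε
$              $          accept

The string is accepted.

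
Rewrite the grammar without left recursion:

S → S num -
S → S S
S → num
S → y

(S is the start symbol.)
S → num S'
S → y S'
S' → num - S'
S' → S S'
S' → ε

S is directly left-recursive. The standard transformation for
  A → A α₁ | ... | A α_m | β₁ | ... | β_n
is
  A  → β₁ A' | ... | β_n A'
  A' → α₁ A' | ... | α_m A' | ε

S → num becomes S → num S'
S → y becomes S → y S'
S → S num - becomes S' → num - S'
S → S S becomes S' → S S'
Add S' → ε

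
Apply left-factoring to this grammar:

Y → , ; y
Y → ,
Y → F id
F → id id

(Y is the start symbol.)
Left-factoring transforms A → αβ₁ | αβ₂ into A → αA' and A' → β₁ | β₂
(α is the longest common prefix among the alternatives). Repeat until
no nonterminal has two alternatives with a common prefix.

Round 1: Y has alternatives sharing prefix ','. Introduce Y': Y → , Y'
  Add: Y' → ; y
  Add: Y' → ε

No remaining common prefixes — done.

Resulting grammar:
Y → , Y'
Y' → ; y
Y' → ε
Y → F id
F → id id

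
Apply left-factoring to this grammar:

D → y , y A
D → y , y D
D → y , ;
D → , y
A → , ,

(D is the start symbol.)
Left-factoring transforms A → αβ₁ | αβ₂ into A → αA' and A' → β₁ | β₂
(α is the longest common prefix among the alternatives). Repeat until
no nonterminal has two alternatives with a common prefix.

Round 1: D has alternatives sharing prefix 'y ,'. Introduce D': D → y , D'
  Add: D' → y A
  Add: D' → y D
  Add: D' → ;

Round 2: D' has alternatives sharing prefix 'y'. Introduce D'': D' → y D''
  Add: D'' → A
  Add: D'' → D

No remaining common prefixes — done.

Resulting grammar:
D → y , D'
D' → y D''
D'' → A
D'' → D
D' → ;
D → , y
A → , ,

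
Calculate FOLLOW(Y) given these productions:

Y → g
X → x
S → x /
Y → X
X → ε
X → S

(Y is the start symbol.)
To compute FOLLOW(Y), find every occurrence of Y on a right-hand side N → α Y β: add FIRST(β) \ {ε}, and if β is empty or nullable also add FOLLOW(N). Iterate to a fixed point.

Y is the start symbol, so $ ∈ FOLLOW(Y).
Y does not occur on any right-hand side.

Taking the union: FOLLOW(Y) = { $ }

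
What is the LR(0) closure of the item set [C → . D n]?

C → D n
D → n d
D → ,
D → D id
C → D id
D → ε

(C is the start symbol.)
Start with: [C → . D n]
  [C → . D n] has the dot before D: add [D → . n d], [D → . ,], [D → . D id], [D → .]
No further items can be added.

CLOSURE = { [C → . D n], [D → . ,], [D → . D id], [D → . n d], [D → .] }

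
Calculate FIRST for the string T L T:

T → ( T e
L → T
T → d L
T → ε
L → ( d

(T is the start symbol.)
{ '(', 'd', ε }

FIRST sets of the non-terminals involved (from the grammar, by fixed-point iteration):
  FIRST(T) = { '(', 'd', ε }
  FIRST(L) = { '(', 'd', ε }

To compute FIRST(T L T), process the symbols left to right:
Symbol T is a non-terminal. Add FIRST(T) \ {ε} = { '(', 'd' }
T is nullable (ε ∈ FIRST(T)), continue to the next symbol.
Symbol L is a non-terminal. Add FIRST(L) \ {ε} = { '(', 'd' }
L is nullable (ε ∈ FIRST(L)), continue to the next symbol.
Symbol T is a non-terminal. Add FIRST(T) \ {ε} = { '(', 'd' }
T is nullable (ε ∈ FIRST(T)), continue to the next symbol.
All symbols are nullable, so ε is in the result.
FIRST(T L T) = { '(', 'd', ε }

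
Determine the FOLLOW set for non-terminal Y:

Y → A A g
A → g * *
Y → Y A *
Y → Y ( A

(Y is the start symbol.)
To compute FOLLOW(Y), find every occurrence of Y on a right-hand side N → α Y β: add FIRST(β) \ {ε}, and if β is empty or nullable also add FOLLOW(N). Iterate to a fixed point.

Y is the start symbol, so $ ∈ FOLLOW(Y).
In Y → Y A *: Y is followed by A '*', add FIRST(A '*') \ {ε} = { 'g' }
In Y → Y ( A: Y is followed by '(' A, add FIRST('(' A) \ {ε} = { '(' }

Taking the union: FOLLOW(Y) = { $, '(', 'g' }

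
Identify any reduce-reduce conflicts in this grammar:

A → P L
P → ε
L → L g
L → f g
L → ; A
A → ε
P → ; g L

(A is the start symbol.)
A reduce-reduce conflict occurs when an LR(0) state has two complete items [A → α .] and [B → β .] — both call for a reduction, and with no lookahead the parser cannot choose between them.

Augment with A' → A and build the canonical LR(0) collection (I0 = CLOSURE({[A' → . A]}), then GOTO on every symbol after a dot until no new states appear). It has 12 states:
  I0: { [A → . P L], [A → .], [A' → . A], [P → . ; g L], [P → .] }  — shift, 2 reduces
  I1: { [P → ; . g L] }  — shift
  I2: { [A' → A .] }  — accept
  I3: { [A → P . L], [L → . ; A], [L → . L g], [L → . f g] }  — shift
  I4: { [A → . P L], [A → .], [L → ; . A], [P → . ; g L], [P → .] }  — shift, 2 reduces
  I5: { [A → P L .], [L → L . g] }  — shift, reduce
  I6: { [L → f . g] }  — shift
  I7: { [L → f g .] }  — reduce
  I8: { [L → L g .] }  — reduce
  I9: { [L → ; A .] }  — reduce
  I10: { [L → . ; A], [L → . L g], [L → . f g], [P → ; g . L] }  — shift
  I11: { [L → L . g], [P → ; g L .] }  — shift, reduce

I0 contains complete items [A → .], [P → .] — reduce-reduce conflict.
I4 contains complete items [A → .], [P → .] — reduce-reduce conflict.

Answer: Yes — I0: [A → .] vs [P → .]; I4: [A → .] vs [P → .]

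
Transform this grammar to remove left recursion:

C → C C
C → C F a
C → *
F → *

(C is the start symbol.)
C → * C'
C' → C C'
C' → F a C'
C' → ε
F → *

C is directly left-recursive. The standard transformation for
  A → A α₁ | ... | A α_m | β₁ | ... | β_n
is
  A  → β₁ A' | ... | β_n A'
  A' → α₁ A' | ... | α_m A' | ε

C → * becomes C → * C'
C → C C becomes C' → C C'
C → C F a becomes C' → F a C'
Add C' → ε

Productions for other non-terminals are unchanged:
  F → *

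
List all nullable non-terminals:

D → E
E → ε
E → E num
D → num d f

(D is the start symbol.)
A non-terminal is nullable if it can derive ε (the empty string): either it has an ε-production, or it has a production whose right-hand side consists entirely of nullable non-terminals.

ε-productions: E → ε
So E is immediately nullable.
D → E: every symbol on the right is nullable, so D is nullable too.
Every non-terminal is now nullable.
Nullable = { 'D', 'E' }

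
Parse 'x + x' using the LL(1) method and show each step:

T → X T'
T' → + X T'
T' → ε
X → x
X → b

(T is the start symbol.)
LL(1) parsing maintains a stack (initially the start symbol over $) and the input. At each step: if the stack top is a terminal, match it against the current input token; if it is a non-terminal N, replace it with the RHS of M[N, lookahead] (the unique production whose predict set contains the lookahead).

Stack is shown with the top on the left.

Stack     Input    Action
-------------------------
T $       x + x $  output T → X T'
X T' $    x + x $  output X → x
x T' $    x + x $  match 'x'
T' $      + x $    output T' → + X T'
+ X T' $  + x $    match '+'
X T' $    x $      output X → x
x T' $    x $      match 'x'
T' $      $        output T' → ε
$         $        accept

The string is accepted.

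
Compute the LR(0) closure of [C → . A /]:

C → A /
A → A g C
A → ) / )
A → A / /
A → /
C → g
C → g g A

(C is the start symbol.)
Start with: [C → . A /]
  [C → . A /] has the dot before A: add [A → . A g C], [A → . ) / )], [A → . A / /], [A → . /]
No further items can be added.

CLOSURE = { [A → . ) / )], [A → . /], [A → . A / /], [A → . A g C], [C → . A /] }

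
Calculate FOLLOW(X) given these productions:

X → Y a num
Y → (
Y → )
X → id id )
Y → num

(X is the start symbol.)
X is the start symbol, so $ ∈ FOLLOW(X).
X does not occur on any right-hand side.

Taking the union: FOLLOW(X) = { $ }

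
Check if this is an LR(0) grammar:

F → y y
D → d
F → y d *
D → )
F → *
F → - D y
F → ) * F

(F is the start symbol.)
A grammar is LR(0) if no state in the canonical LR(0) collection has:
  - both a shift item (dot before a terminal) and a complete item (shift-reduce conflict), or
  - two or more complete items (reduce-reduce conflict; the accept item [F' → F .] counts as a complete item here).

Augment with F' → F and build the canonical LR(0) collection (I0 = CLOSURE({[F' → . F]}), then GOTO on every symbol after a dot until no new states appear). It has 15 states:
  I0: { [F → . ) * F], [F → . *], [F → . - D y], [F → . y d *], [F → . y y], [F' → . F] }  — shift
  I1: { [F → ) . * F] }  — shift
  I2: { [F → * .] }  — reduce
  I3: { [D → . )], [D → . d], [F → - . D y] }  — shift
  I4: { [F' → F .] }  — accept
  I5: { [F → y . d *], [F → y . y] }  — shift
  I6: { [F → y d . *] }  — shift
  I7: { [F → y y .] }  — reduce
  I8: { [F → y d * .] }  — reduce
  I9: { [D → ) .] }  — reduce
  I10: { [F → - D . y] }  — shift
  I11: { [D → d .] }  — reduce
  I12: { [F → - D y .] }  — reduce
  I13: { [F → ) * . F], [F → . ) * F], [F → . *], [F → . - D y], [F → . y d *], [F → . y y] }  — shift
  I14: { [F → ) * F .] }  — reduce

Every state is either a pure shift/goto state or contains exactly one complete item and nothing to shift — no conflicts. The grammar is LR(0).

Answer: Yes, the grammar is LR(0)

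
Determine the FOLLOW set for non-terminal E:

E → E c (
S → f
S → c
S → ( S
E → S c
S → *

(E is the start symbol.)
E is the start symbol, so $ ∈ FOLLOW(E).
In E → E c (: E is followed by c '(', add FIRST(c '(') \ {ε} = { 'c' }

Taking the union: FOLLOW(E) = { $, 'c' }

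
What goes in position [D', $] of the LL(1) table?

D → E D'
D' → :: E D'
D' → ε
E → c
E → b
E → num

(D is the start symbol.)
D' → ε

To find M[D', $], we find productions for D' where $ is in the predict set (PREDICT(N → α) = (FIRST(α) \ {ε}) ∪ (FOLLOW(N) if α ⇒* ε)).

Relevant sets:
  FOLLOW(D') = { $ }

D' → :: E D': PREDICT = { '::' }
D' → ε: PREDICT = { $ }
  $ is in predict set, so this production goes in M[D', $]

M[D', $] = D' → ε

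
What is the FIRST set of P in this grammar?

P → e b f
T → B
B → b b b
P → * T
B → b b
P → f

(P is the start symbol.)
From P → e b f:
  - e is a terminal: add 'e' and stop
From P → * T:
  - '*' is a terminal: add '*' and stop
From P → f:
  - f is a terminal: add 'f' and stop

Collecting: FIRST(P) = { '*', 'e', 'f' }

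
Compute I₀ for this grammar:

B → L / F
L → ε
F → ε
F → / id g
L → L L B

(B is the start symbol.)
{ [B → . L / F], [B' → . B], [L → . L L B], [L → .] }

First, augment the grammar with B' → B
I₀ = CLOSURE({ [B' → . B] }):
  [B' → . B] has the dot before B: add [B → . L / F]
  [B → . L / F] has the dot before L: add [L → .], [L → . L L B]
No further items can be added.

I₀ = { [B → . L / F], [B' → . B], [L → . L L B], [L → .] }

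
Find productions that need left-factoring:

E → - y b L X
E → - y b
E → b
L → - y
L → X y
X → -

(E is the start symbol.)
Left-factoring is needed when two productions for the same non-terminal
share a common prefix on the right-hand side.

Productions for E:
  E → - y b L X
  E → - y b
  E → b
Productions for L:
  L → - y
  L → X y

Found common prefix '- y b' in productions for E

Answer: Yes, E has productions with common prefix '- y b'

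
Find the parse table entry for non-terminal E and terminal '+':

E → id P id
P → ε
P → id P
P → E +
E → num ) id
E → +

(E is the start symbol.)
E → +

To find M[E, '+'], we find productions for E where '+' is in the predict set (PREDICT(N → α) = (FIRST(α) \ {ε}) ∪ (FOLLOW(N) if α ⇒* ε)).

E → id P id: PREDICT = { 'id' }
E → num ) id: PREDICT = { 'num' }
E → +: PREDICT = { '+' }
  '+' is in predict set, so this production goes in M[E, '+']

M[E, '+'] = E → +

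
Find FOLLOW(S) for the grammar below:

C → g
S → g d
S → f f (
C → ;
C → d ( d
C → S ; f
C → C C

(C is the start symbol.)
In C → S ; f: S is followed by ';' f, add FIRST(';' f) \ {ε} = { ';' }

Taking the union: FOLLOW(S) = { ';' }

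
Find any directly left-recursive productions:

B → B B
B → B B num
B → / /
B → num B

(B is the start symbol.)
Yes, B is left-recursive

Direct left recursion occurs when N → N α for some non-terminal N (the right-hand side begins with the left-hand side itself).

B → B B: LEFT RECURSIVE (starts with B)
B → B B num: LEFT RECURSIVE (starts with B)
B → / /: starts with '/'
B → num B: starts with num

The grammar has direct left recursion on: B.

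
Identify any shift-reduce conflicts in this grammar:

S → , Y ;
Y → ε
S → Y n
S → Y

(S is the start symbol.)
Augment with S' → S and build the canonical LR(0) collection (I0 = CLOSURE({[S' → . S]}), then GOTO on every symbol after a dot until no new states appear). It has 7 states:
  I0: { [S → . , Y ;], [S → . Y n], [S → . Y], [S' → . S], [Y → .] }  — shift, reduce
  I1: { [S → , . Y ;], [Y → .] }  — reduce
  I2: { [S' → S .] }  — accept
  I3: { [S → Y . n], [S → Y .] }  — shift, reduce
  I4: { [S → Y n .] }  — reduce
  I5: { [S → , Y . ;] }  — shift
  I6: { [S → , Y ; .] }  — reduce

I0 contains reduce item [Y → .] and shift item [S → . , Y ;] — shift-reduce conflict.
I3 contains reduce item [S → Y .] and shift item [S → Y . n] — shift-reduce conflict.

Answer: Yes — I0: [Y → .] vs [S → . , Y ;]; I3: [S → Y .] vs [S → Y . n]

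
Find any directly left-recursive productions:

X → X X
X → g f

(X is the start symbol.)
Yes, X is left-recursive

Direct left recursion occurs when N → N α for some non-terminal N (the right-hand side begins with the left-hand side itself).

X → X X: LEFT RECURSIVE (starts with X)
X → g f: starts with g

The grammar has direct left recursion on: X.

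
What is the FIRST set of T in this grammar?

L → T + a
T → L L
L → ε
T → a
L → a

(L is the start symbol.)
{ '+', 'a', ε }

To compute FIRST(T), examine every production with T on the left-hand side, reading each right-hand side left to right until a non-nullable symbol is reached.

FIRST sets of the other non-terminals involved (by the same procedure, iterated to a fixed point):
  FIRST(L) = { '+', 'a', ε }

From T → L L:
  - L is a non-terminal: add FIRST(L) \ {ε} = { '+', 'a' }
    L is nullable, so continue to the next symbol
  - L is a non-terminal: add FIRST(L) \ {ε} = { '+', 'a' }
    L is nullable and nothing follows, so the whole right-hand side can vanish: ε ∈ FIRST(T)
From T → a:
  - a is a terminal: add 'a' and stop

Collecting: FIRST(T) = { '+', 'a', ε }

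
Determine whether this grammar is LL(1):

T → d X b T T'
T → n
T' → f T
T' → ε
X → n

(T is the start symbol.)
No. Predict set conflict for T': { 'f' }

Relevant sets:
  FOLLOW(T') = { $, 'f' }

For T:
  PREDICT(T → d X b T T') = { 'd' }
  PREDICT(T → n) = { 'n' }
For T':
  PREDICT(T' → f T) = { 'f' }
  PREDICT(T' → ε) = { $, 'f' }
X has a single production, so nothing to check there.

Conflict found: Predict set conflict for T': { 'f' }
The grammar is NOT LL(1).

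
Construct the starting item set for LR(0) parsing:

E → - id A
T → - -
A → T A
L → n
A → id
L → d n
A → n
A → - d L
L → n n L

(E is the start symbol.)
First, augment the grammar with E' → E
I₀ = CLOSURE({ [E' → . E] }):
  [E' → . E] has the dot before E: add [E → . - id A]
No further items can be added.

I₀ = { [E → . - id A], [E' → . E] }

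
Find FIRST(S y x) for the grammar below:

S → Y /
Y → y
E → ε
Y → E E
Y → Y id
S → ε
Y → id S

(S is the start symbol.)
FIRST sets of the non-terminals involved (from the grammar, by fixed-point iteration):
  FIRST(S) = { '/', 'id', 'y', ε }

To compute FIRST(S y x), process the symbols left to right:
Symbol S is a non-terminal. Add FIRST(S) \ {ε} = { '/', 'id', 'y' }
S is nullable (ε ∈ FIRST(S)), continue to the next symbol.
Symbol y is a terminal. Add 'y' and stop.
FIRST(S y x) = { '/', 'id', 'y' }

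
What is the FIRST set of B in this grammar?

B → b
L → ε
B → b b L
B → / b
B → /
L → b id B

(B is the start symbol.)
{ '/', 'b' }

To compute FIRST(B), examine every production with B on the left-hand side, reading each right-hand side left to right until a non-nullable symbol is reached.

From B → b:
  - b is a terminal: add 'b' and stop
From B → b b L:
  - b is a terminal: add 'b' and stop
From B → / b:
  - '/' is a terminal: add '/' and stop
From B → /:
  - '/' is a terminal: add '/' and stop

Collecting: FIRST(B) = { '/', 'b' }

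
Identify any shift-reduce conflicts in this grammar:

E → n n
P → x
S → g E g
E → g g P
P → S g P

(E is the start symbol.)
No shift-reduce conflicts

Augment with E' → E and build the canonical LR(0) collection (I0 = CLOSURE({[E' → . E]}), then GOTO on every symbol after a dot until no new states appear). It has 14 states:
  I0: { [E → . g g P], [E → . n n], [E' → . E] }  — shift
  I1: { [E' → E .] }  — accept
  I2: { [E → g . g P] }  — shift
  I3: { [E → n . n] }  — shift
  I4: { [E → n n .] }  — reduce
  I5: { [E → g g . P], [P → . S g P], [P → . x], [S → . g E g] }  — shift
  I6: { [E → g g P .] }  — reduce
  I7: { [P → S . g P] }  — shift
  I8: { [E → . g g P], [E → . n n], [S → g . E g] }  — shift
  I9: { [P → x .] }  — reduce
  I10: { [S → g E . g] }  — shift
  I11: { [S → g E g .] }  — reduce
  I12: { [P → . S g P], [P → . x], [P → S g . P], [S → . g E g] }  — shift
  I13: { [P → S g P .] }  — reduce

No state contains both a complete item and a shift item.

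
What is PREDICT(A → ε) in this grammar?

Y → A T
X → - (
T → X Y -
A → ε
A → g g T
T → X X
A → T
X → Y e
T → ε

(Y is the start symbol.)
PREDICT(A → ε) = (FIRST(RHS) \ {ε}) ∪ (FOLLOW(A) if ε ∈ FIRST(RHS), i.e. RHS ⇒* ε)
The right-hand side is ε (FIRST(ε) = { ε }), so the predict set is FOLLOW(A) = { $, '-', 'e', 'g' }
PREDICT(A → ε) = { $, '-', 'e', 'g' }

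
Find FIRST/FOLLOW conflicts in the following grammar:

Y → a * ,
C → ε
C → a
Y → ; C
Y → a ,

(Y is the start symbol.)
A FIRST/FOLLOW conflict occurs when a non-terminal N has a nullable alternative N → β (β ⇒* ε) and another alternative N → α with FIRST(α) ∩ FOLLOW(N) ≠ ∅: on such a lookahead the parser cannot decide between expanding α and letting N vanish via β.

Nullable non-terminals: C.

C: nullable alternative(s) C → ε; FOLLOW(C) = { $ }
  C → ε: FIRST \ {ε} = { } — this is the only nullable alternative, skip
  C → a: FIRST \ {ε} = { 'a' } — disjoint from FOLLOW(C)

Y has no nullable alternative, so no FIRST/FOLLOW check is needed there.

No FIRST/FOLLOW conflicts found.

Answer: No FIRST/FOLLOW conflicts.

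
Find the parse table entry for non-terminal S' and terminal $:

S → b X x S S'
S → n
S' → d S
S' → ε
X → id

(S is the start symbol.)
To find M[S', $], we find productions for S' where $ is in the predict set (PREDICT(N → α) = (FIRST(α) \ {ε}) ∪ (FOLLOW(N) if α ⇒* ε)).

Relevant sets:
  FOLLOW(S') = { $, 'd' }

S' → d S: PREDICT = { 'd' }
S' → ε: PREDICT = { $, 'd' }
  $ is in predict set, so this production goes in M[S', $]

M[S', $] = S' → ε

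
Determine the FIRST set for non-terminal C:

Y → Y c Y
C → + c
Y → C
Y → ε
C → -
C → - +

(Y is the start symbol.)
{ '+', '-' }

From C → + c:
  - '+' is a terminal: add '+' and stop
From C → -:
  - '-' is a terminal: add '-' and stop
From C → - +:
  - '-' is a terminal: add '-' and stop

Collecting: FIRST(C) = { '+', '-' }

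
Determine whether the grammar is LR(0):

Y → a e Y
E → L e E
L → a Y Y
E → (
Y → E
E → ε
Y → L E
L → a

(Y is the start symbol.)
No. Shift-reduce conflict between [E → .] and [E → . (]

Augment with Y' → Y and build the canonical LR(0) collection (I0 = CLOSURE({[Y' → . Y]}), then GOTO on every symbol after a dot until no new states appear). It has 15 states:
  I0: { [E → . (], [E → . L e E], [E → .], [L → . a Y Y], [L → . a], [Y → . E], [Y → . L E], [Y → . a e Y], [Y' → . Y] }  — shift, reduce
  I1: { [E → ( .] }  — reduce
  I2: { [Y → E .] }  — reduce
  I3: { [E → . (], [E → . L e E], [E → .], [E → L . e E], [L → . a Y Y], [L → . a], [Y → L . E] }  — shift, reduce
  I4: { [Y' → Y .] }  — accept
  I5: { [E → . (], [E → . L e E], [E → .], [L → . a Y Y], [L → . a], [L → a . Y Y], [L → a .], [Y → . E], [Y → . L E], [Y → . a e Y], [Y → a . e Y] }  — shift, 2 reduces
  I6: { [E → . (], [E → . L e E], [E → .], [L → . a Y Y], [L → . a], [L → a Y . Y], [Y → . E], [Y → . L E], [Y → . a e Y] }  — shift, reduce
  I7: { [E → . (], [E → . L e E], [E → .], [L → . a Y Y], [L → . a], [Y → . E], [Y → . L E], [Y → . a e Y], [Y → a e . Y] }  — shift, reduce
  I8: { [Y → a e Y .] }  — reduce
  I9: { [L → a Y Y .] }  — reduce
  I10: { [Y → L E .] }  — reduce
  I11: { [E → L . e E] }  — shift
  I12: { [E → . (], [E → . L e E], [E → .], [L → . a Y Y], [L → . a], [L → a . Y Y], [L → a .], [Y → . E], [Y → . L E], [Y → . a e Y] }  — shift, 2 reduces
  I13: { [E → . (], [E → . L e E], [E → .], [E → L e . E], [L → . a Y Y], [L → . a] }  — shift, reduce
  I14: { [E → L e E .] }  — reduce

Conflict in state I0:
  Shift-reduce conflict between [E → .] and [E → . (]
So the grammar is NOT LR(0).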